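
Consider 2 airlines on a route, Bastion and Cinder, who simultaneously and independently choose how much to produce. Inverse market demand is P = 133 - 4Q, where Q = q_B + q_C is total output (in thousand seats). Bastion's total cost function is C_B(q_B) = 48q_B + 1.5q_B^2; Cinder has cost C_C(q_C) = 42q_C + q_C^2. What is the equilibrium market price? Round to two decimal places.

Bastion's profit: π_B = (133 - 4Q)q_B - (48q_B + (3/2)q_B²). Setting ∂π_B/∂q_B = 0: 85 - 11q_B - 4(q_C) = 0.
Cinder's profit: π_C = (133 - 4Q)q_C - (42q_C + q_C²). Setting ∂π_C/∂q_C = 0: 91 - 10q_C - 4(q_B) = 0.
Best responses: q_B = (85 - 4q_C)/11, q_C = (91 - 4q_B)/10.
Solving the pair: q_B = 243/47, q_C = 661/94.
Total output Q = 1147/94, so price P = 133 - 4·(1147/94) = 84.1915.

84.19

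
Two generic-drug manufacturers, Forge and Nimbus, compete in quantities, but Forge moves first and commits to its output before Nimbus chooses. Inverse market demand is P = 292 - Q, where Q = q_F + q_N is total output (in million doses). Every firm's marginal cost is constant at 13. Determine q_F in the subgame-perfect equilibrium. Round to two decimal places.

Solve by backward induction. Given q_F, the follower Nimbus maximises π_N = (292 - q_F - q_N)q_N - 13q_N.
Setting the follower's marginal profit to zero, 279 - q_F - 2q_N = 0, i.e. q_N = (279 - q_F)/2.
Forge substitutes q_N(q_F) into its own profit: π_F = q_F(292 - q_F - (279 - q_F)/2) - 13q_F = (305/2 - (1/2)q_F)q_F - 13q_F.
Leader FOC: 279/2 - q_F = 0, so q_F = 279/2.
Then q_N = (279 - 279/2)/2 = 279/4.

139.50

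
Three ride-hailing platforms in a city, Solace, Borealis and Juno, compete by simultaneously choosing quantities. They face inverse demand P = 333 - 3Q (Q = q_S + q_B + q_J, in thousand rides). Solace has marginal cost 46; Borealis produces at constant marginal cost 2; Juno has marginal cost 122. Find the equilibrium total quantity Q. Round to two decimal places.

69.08

Solace's profit: π_S = (333 - 3Q)q_S - (46q_S). Setting ∂π_S/∂q_S = 0: 287 - 6q_S - 3(q_B + q_J) = 0.
Borealis's profit: π_B = (333 - 3Q)q_B - (2q_B). Setting ∂π_B/∂q_B = 0: 331 - 6q_B - 3(q_S + q_J) = 0.
Juno's profit: π_J = (333 - 3Q)q_J - (122q_J). Setting ∂π_J/∂q_J = 0: 211 - 6q_J - 3(q_S + q_B) = 0.
Summing all 3 equations gives 829 − 12Q = 0, hence Q = 829/12.
Back-substituting: q_S = (287 − 829/4)/3 = 319/12, q_B = (331 − 829/4)/3 = 165/4, q_J = (211 − 829/4)/3 = 5/4.
Total output Q = 319/12 + 165/4 + 5/4 = 829/12.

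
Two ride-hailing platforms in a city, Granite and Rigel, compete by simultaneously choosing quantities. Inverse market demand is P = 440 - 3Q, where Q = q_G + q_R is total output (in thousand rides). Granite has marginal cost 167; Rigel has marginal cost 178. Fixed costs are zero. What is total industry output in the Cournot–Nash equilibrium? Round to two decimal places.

Granite's profit: π_G = (440 - 3Q)q_G - (167q_G). Setting ∂π_G/∂q_G = 0: 273 - 6q_G - 3(q_R) = 0.
Rigel's profit: π_R = (440 - 3Q)q_R - (178q_R). Setting ∂π_R/∂q_R = 0: 262 - 6q_R - 3(q_G) = 0.
Rearranging gives the reaction functions q_G = (273 - 3q_R)/6 and q_R = (262 - 3q_G)/6.
Substituting one into the other gives q_G = 284/9 and q_R = 251/9.
Total output Q = 284/9 + 251/9 = 535/9.

59.44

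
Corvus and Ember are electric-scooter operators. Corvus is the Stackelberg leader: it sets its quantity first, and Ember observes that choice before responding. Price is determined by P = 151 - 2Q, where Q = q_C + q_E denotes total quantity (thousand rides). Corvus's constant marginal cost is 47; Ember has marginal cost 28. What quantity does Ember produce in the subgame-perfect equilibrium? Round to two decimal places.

20.13

Solve by backward induction. Given q_C, the follower Ember maximises π_E = (151 - 2q_C - 2q_E)q_E - 28q_E.
Follower FOC: 123 - 2q_C - 4q_E = 0, so q_E(q_C) = (123 - 2q_C)/4.
Corvus substitutes q_E(q_C) into its own profit: π_C = q_C(151 - 2q_C - (123 - 2q_C)/2) - 47q_C = (179/2 - q_C)q_C - 47q_C.
Leader FOC: 85/2 - 2q_C = 0, so q_C = 85/4.
Then q_E = (123 - 2·(85/4))/4 = 161/8.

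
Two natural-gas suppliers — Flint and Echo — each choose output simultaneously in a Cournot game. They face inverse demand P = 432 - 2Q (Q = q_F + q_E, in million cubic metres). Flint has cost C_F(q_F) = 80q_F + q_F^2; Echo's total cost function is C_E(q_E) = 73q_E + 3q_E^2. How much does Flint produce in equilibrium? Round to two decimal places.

Flint's profit: π_F = (432 - 2Q)q_F - (80q_F + q_F²). Setting ∂π_F/∂q_F = 0: 352 - 6q_F - 2(q_E) = 0.
Echo's first-order condition: 359 - 10q_E - 2(q_F) = 0.
So q_F = (352 - 2q_E)/6 and q_E = (359 - 2q_F)/10.
Solving the pair: q_F = 1401/28, q_E = 725/28.

50.04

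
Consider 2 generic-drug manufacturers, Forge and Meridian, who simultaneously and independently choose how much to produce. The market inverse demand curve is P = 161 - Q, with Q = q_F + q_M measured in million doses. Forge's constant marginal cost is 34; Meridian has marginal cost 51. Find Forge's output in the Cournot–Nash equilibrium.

48

Forge's profit: π_F = (161 - Q)q_F - (34q_F). Setting ∂π_F/∂q_F = 0: 127 - 2q_F - (q_M) = 0.
Meridian's first-order condition: 110 - 2q_M - (q_F) = 0.
Best responses: q_F = (127 - q_M)/2, q_M = (110 - q_F)/2.
Substituting one into the other gives q_F = 48 and q_M = 31.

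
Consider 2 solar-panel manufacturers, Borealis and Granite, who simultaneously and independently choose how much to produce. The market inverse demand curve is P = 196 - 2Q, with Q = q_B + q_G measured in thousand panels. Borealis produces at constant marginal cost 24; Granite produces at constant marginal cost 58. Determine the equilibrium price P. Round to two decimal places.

Borealis's profit: π_B = (196 - 2Q)q_B - (24q_B). Setting ∂π_B/∂q_B = 0: 172 - 4q_B - 2(q_G) = 0.
Granite's first-order condition: 138 - 4q_G - 2(q_B) = 0.
Best responses: q_B = (172 - 2q_G)/4, q_G = (138 - 2q_B)/4.
Substituting one into the other gives q_B = 103/3 and q_G = 52/3.
Total output Q = 155/3, so price P = 196 - 2·(155/3) = 278/3.

92.67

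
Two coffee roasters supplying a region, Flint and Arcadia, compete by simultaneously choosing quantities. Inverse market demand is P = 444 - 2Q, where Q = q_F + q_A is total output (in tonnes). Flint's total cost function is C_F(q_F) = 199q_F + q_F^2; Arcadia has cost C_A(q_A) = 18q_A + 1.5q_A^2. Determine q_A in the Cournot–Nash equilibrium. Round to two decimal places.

54.37

Flint's profit: π_F = (444 - 2Q)q_F - (199q_F + q_F²). Setting ∂π_F/∂q_F = 0: 245 - 6q_F - 2(q_A) = 0.
Arcadia's first-order condition: 426 - 7q_A - 2(q_F) = 0.
Rearranging gives the reaction functions q_F = (245 - 2q_A)/6 and q_A = (426 - 2q_F)/7.
Solving the pair: q_F = 863/38, q_A = 1033/19.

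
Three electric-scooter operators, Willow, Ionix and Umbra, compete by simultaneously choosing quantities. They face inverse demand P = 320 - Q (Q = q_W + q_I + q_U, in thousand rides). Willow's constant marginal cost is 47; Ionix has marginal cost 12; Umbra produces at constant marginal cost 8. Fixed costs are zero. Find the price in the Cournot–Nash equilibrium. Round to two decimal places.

Willow's profit: π_W = (320 - Q)q_W - (47q_W). Setting ∂π_W/∂q_W = 0: 273 - 2q_W - (q_I + q_U) = 0.
Ionix's profit: π_I = (320 - Q)q_I - (12q_I). Setting ∂π_I/∂q_I = 0: 308 - 2q_I - (q_W + q_U) = 0.
Umbra's first-order condition: 312 - 2q_U - (q_W + q_I) = 0.
Summing all 3 equations gives 893 − 4Q = 0, hence Q = 893/4.
Back-substituting: q_W = (273 − 893/4) = 199/4, q_I = (308 − 893/4) = 339/4, q_U = (312 − 893/4) = 355/4.
Total output Q = 893/4, so price P = 320 - 893/4 = 387/4.

96.75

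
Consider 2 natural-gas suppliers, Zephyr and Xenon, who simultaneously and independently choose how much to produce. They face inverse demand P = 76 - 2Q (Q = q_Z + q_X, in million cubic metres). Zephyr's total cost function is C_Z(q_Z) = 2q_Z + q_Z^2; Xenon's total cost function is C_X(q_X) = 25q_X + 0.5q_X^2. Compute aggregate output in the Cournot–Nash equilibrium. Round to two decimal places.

16.38

Zephyr's profit: π_Z = (76 - 2Q)q_Z - (2q_Z + q_Z²). Setting ∂π_Z/∂q_Z = 0: 74 - 6q_Z - 2(q_X) = 0.
Xenon's profit: π_X = (76 - 2Q)q_X - (25q_X + (1/2)q_X²). Setting ∂π_X/∂q_X = 0: 51 - 5q_X - 2(q_Z) = 0.
So q_Z = (74 - 2q_X)/6 and q_X = (51 - 2q_Z)/5.
Solving the pair: q_Z = 134/13, q_X = 79/13.
Total output Q = 134/13 + 79/13 = 213/13.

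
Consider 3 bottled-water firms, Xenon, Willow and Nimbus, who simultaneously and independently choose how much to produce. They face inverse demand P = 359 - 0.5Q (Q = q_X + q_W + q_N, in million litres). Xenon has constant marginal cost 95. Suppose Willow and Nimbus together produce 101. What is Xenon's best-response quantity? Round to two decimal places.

With rivals' combined output fixed at 101, Xenon's profit is π_X = (359 - (1/2)·101 - (1/2)q_X)q_X - (95q_X) = (617/2 - (1/2)q_X)q_X - (95q_X).
∂π_X/∂q_X = 427/2 - q_X = 0, so q_X = 427/2.

213.50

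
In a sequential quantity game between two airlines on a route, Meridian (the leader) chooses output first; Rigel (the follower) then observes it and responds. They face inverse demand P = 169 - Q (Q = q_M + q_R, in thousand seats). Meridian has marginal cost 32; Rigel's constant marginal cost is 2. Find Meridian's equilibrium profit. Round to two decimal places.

Solve by backward induction. Given q_M, the follower Rigel maximises π_R = (169 - q_M - q_R)q_R - 2q_R.
∂π_R/∂q_R = 167 - q_M - 2q_R = 0 gives the reaction function q_R = (167 - q_M)/2.
Meridian substitutes q_R(q_M) into its own profit: π_M = q_M(169 - q_M - (167 - q_M)/2) - 32q_M = (171/2 - (1/2)q_M)q_M - 32q_M.
Maximising: ∂π_M/∂q_M = 107/2 - q_M = 0, giving q_M = 107/2.
Then q_R = (167 - 107/2)/2 = 227/4.
Price P = 169 - 441/4 = 235/4.
Meridian's profit: (235/4 - 32)·(107/2) = 1431.1250.

1431.13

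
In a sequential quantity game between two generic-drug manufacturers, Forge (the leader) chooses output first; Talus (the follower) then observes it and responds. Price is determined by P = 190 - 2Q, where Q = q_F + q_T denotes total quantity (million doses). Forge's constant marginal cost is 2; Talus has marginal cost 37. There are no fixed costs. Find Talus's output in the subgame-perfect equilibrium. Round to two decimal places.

The follower Talus best-responds to any q_F: π_T = (190 - 2Q)q_T - 37q_T.
∂π_T/∂q_T = 153 - 2q_F - 4q_T = 0 gives the reaction function q_T = (153 - 2q_F)/4.
Forge substitutes q_T(q_F) into its own profit: π_F = q_F(190 - 2q_F - (153 - 2q_F)/2) - 2q_F = (227/2 - q_F)q_F - 2q_F.
Leader FOC: 223/2 - 2q_F = 0, so q_F = 223/4.
Then q_T = (153 - 2·(223/4))/4 = 83/8.

10.38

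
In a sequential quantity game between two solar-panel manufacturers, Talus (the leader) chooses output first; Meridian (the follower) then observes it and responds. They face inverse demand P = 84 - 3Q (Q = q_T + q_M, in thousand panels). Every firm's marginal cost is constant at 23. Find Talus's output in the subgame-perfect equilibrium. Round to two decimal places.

10.17

Solve by backward induction. Given q_T, the follower Meridian maximises π_M = (84 - 3q_T - 3q_M)q_M - 23q_M.
∂π_M/∂q_M = 61 - 3q_T - 6q_M = 0 gives the reaction function q_M = (61 - 3q_T)/6.
Talus substitutes q_M(q_T) into its own profit: π_T = q_T(84 - 3q_T - (61 - 3q_T)/2) - 23q_T = (107/2 - (3/2)q_T)q_T - 23q_T.
Maximising: ∂π_T/∂q_T = 61/2 - 3q_T = 0, giving q_T = 61/6.
Then q_M = (61 - 3·(61/6))/6 = 61/12.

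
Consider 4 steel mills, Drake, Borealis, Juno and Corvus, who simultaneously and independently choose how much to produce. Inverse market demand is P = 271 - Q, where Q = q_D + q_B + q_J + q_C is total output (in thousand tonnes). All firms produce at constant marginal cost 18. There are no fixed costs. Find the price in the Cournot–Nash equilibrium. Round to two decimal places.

Each firm earns π_i = (271 - Q)q_i - 18q_i.
Setting ∂π_i/∂q_i = 0 with rivals' quantities fixed: 253 - 2q_i - Σ_{j≠i} q_j = 0.
With identical firms every q_j equals q_i, so Σ_{j≠i} q_j = 3q_i and 253 = 5q_i, giving q_i = 253/5.
Total output Q = 1012/5, so price P = 271 - 1012/5 = 343/5.

68.60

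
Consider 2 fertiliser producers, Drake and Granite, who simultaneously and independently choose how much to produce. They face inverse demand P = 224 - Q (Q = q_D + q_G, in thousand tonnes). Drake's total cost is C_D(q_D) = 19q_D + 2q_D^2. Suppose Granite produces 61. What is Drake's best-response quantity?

With the rival's output fixed at 61, Drake's profit is π_D = (224 - 61 - q_D)q_D - (19q_D + 2q_D²) = (163 - q_D)q_D - (19q_D + 2q_D²).
∂π_D/∂q_D = 144 - 6q_D = 0, so q_D = 24.

24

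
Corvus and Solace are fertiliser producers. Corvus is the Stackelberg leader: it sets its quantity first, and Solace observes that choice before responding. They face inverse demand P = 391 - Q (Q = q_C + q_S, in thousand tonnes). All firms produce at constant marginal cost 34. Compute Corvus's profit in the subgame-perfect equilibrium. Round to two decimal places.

The follower Solace best-responds to any q_C: π_S = (391 - Q)q_S - 34q_S.
Follower FOC: 357 - q_C - 2q_S = 0, so q_S(q_C) = (357 - q_C)/2.
The leader anticipates this reaction. Substituting into P = 391 - Q gives P = 425/2 - (1/2)q_C, so π_C = (425/2 - (1/2)q_C)q_C - 34q_C.
Maximising: ∂π_C/∂q_C = 357/2 - q_C = 0, giving q_C = 357/2.
Then q_S = (357 - 357/2)/2 = 357/4.
Price P = 391 - 1071/4 = 493/4.
Corvus's profit: (493/4 - 34)·(357/2) = 15931.1250.

15931.13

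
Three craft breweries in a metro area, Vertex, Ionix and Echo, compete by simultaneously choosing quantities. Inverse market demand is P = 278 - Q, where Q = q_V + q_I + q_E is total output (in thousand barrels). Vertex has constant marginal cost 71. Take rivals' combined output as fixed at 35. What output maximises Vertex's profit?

With rivals' combined output fixed at 35, Vertex's profit is π_V = (278 - 35 - q_V)q_V - (71q_V) = (243 - q_V)q_V - (71q_V).
∂π_V/∂q_V = 172 - 2q_V = 0, so q_V = 86.

86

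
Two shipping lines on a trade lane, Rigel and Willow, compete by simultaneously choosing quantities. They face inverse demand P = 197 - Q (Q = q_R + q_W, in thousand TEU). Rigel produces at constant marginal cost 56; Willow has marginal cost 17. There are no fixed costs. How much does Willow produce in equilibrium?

73

Rigel's profit: π_R = (197 - Q)q_R - (56q_R). Setting ∂π_R/∂q_R = 0: 141 - 2q_R - (q_W) = 0.
Willow's first-order condition: 180 - 2q_W - (q_R) = 0.
So q_R = (141 - q_W)/2 and q_W = (180 - q_R)/2.
Substituting one into the other gives q_R = 34 and q_W = 73.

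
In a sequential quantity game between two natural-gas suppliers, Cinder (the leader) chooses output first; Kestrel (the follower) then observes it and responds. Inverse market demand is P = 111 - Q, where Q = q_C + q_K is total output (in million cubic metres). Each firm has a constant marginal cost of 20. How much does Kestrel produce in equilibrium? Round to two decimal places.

The follower Kestrel best-responds to any q_C: π_K = (111 - Q)q_K - 20q_K.
Follower FOC: 91 - q_C - 2q_K = 0, so q_K(q_C) = (91 - q_C)/2.
The leader anticipates this reaction. Substituting into P = 111 - Q gives P = 131/2 - (1/2)q_C, so π_C = (131/2 - (1/2)q_C)q_C - 20q_C.
The leader's first-order condition 91/2 - q_C = 0 yields q_C = 91/2.
Then q_K = (91 - 91/2)/2 = 91/4.

22.75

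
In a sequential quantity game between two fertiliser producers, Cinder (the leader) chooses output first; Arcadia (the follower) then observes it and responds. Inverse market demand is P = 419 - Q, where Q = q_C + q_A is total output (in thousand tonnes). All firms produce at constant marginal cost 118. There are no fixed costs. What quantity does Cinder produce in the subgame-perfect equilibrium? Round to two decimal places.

The follower Arcadia best-responds to any q_C: π_A = (419 - Q)q_A - 118q_A.
Follower FOC: 301 - q_C - 2q_A = 0, so q_A(q_C) = (301 - q_C)/2.
Cinder substitutes q_A(q_C) into its own profit: π_C = q_C(419 - q_C - (301 - q_C)/2) - 118q_C = (537/2 - (1/2)q_C)q_C - 118q_C.
Maximising: ∂π_C/∂q_C = 301/2 - q_C = 0, giving q_C = 301/2.
Then q_A = (301 - 301/2)/2 = 301/4.

150.50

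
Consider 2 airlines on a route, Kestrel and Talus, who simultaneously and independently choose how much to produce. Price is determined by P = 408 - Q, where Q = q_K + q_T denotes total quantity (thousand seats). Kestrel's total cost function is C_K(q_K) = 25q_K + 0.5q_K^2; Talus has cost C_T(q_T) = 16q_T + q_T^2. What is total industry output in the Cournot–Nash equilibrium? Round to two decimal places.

Kestrel's profit: π_K = (408 - Q)q_K - (25q_K + (1/2)q_K²). Setting ∂π_K/∂q_K = 0: 383 - 3q_K - (q_T) = 0.
Talus's first-order condition: 392 - 4q_T - (q_K) = 0.
Rearranging gives the reaction functions q_K = (383 - q_T)/3 and q_T = (392 - q_K)/4.
Solving the pair: q_K = 1140/11, q_T = 793/11.
Total output Q = 1140/11 + 793/11 = 1933/11.

175.73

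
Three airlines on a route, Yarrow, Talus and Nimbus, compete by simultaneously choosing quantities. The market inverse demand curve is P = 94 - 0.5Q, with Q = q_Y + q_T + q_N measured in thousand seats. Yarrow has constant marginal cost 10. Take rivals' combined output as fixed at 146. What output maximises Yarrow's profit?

With rivals' combined output fixed at 146, Yarrow's profit is π_Y = (94 - (1/2)·146 - (1/2)q_Y)q_Y - (10q_Y) = (21 - (1/2)q_Y)q_Y - (10q_Y).
∂π_Y/∂q_Y = 11 - q_Y = 0, so q_Y = 11.

11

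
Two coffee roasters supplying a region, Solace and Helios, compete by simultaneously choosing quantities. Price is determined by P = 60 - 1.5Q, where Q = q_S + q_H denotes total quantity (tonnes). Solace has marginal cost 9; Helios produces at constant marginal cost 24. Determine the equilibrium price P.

31

Solace's profit: π_S = (60 - 1.5Q)q_S - (9q_S). Setting ∂π_S/∂q_S = 0: 51 - 3q_S - (3/2)(q_H) = 0.
Helios's profit: π_H = (60 - 1.5Q)q_H - (24q_H). Setting ∂π_H/∂q_H = 0: 36 - 3q_H - (3/2)(q_S) = 0.
Best responses: q_S = (51 - (3/2)q_H)/3, q_H = (36 - (3/2)q_S)/3.
Solving the pair: q_S = 44/3, q_H = 14/3.
Total output Q = 58/3, so price P = 60 - (3/2)·(58/3) = 31.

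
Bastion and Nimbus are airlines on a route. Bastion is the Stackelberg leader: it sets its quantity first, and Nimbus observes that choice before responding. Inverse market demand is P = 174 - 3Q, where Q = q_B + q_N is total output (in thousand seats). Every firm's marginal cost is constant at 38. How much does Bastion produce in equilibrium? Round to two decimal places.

Solve by backward induction. Given q_B, the follower Nimbus maximises π_N = (174 - 3q_B - 3q_N)q_N - 38q_N.
Follower FOC: 136 - 3q_B - 6q_N = 0, so q_N(q_B) = (136 - 3q_B)/6.
The leader anticipates this reaction. Substituting into P = 174 - 3Q gives P = 106 - (3/2)q_B, so π_B = (106 - (3/2)q_B)q_B - 38q_B.
Maximising: ∂π_B/∂q_B = 68 - 3q_B = 0, giving q_B = 68/3.
Then q_N = (136 - 3·(68/3))/6 = 34/3.

22.67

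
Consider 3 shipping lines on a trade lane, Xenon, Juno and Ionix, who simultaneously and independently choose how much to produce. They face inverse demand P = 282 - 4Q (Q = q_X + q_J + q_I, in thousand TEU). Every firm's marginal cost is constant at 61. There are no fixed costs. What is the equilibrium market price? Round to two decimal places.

Each firm earns π_i = (282 - 4Q)q_i - 61q_i.
First-order condition (treating rivals' output as given): 221 - 8q_i - 4·Σ_{j≠i} q_j = 0.
By symmetry each firm produces the same amount; substituting Σ_{j≠i} q_j = 2q_i yields q_i = 221/16.
Total output Q = 663/16, so price P = 282 - 4·(663/16) = 465/4.

116.25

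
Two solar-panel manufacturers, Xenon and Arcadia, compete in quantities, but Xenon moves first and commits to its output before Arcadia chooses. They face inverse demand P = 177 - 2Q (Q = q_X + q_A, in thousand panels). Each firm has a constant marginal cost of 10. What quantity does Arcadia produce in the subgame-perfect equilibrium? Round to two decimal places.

Solve by backward induction. Given q_X, the follower Arcadia maximises π_A = (177 - 2q_X - 2q_A)q_A - 10q_A.
Setting the follower's marginal profit to zero, 167 - 2q_X - 4q_A = 0, i.e. q_A = (167 - 2q_X)/4.
Xenon substitutes q_A(q_X) into its own profit: π_X = q_X(177 - 2q_X - (167 - 2q_X)/2) - 10q_X = (187/2 - q_X)q_X - 10q_X.
Maximising: ∂π_X/∂q_X = 167/2 - 2q_X = 0, giving q_X = 167/4.
Then q_A = (167 - 2·(167/4))/4 = 167/8.

20.88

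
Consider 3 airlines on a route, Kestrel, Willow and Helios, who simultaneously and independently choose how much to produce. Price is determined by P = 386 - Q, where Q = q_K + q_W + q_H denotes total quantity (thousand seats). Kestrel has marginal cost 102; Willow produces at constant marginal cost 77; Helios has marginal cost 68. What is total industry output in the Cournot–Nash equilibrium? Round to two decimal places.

227.75

Kestrel's profit: π_K = (386 - Q)q_K - (102q_K). Setting ∂π_K/∂q_K = 0: 284 - 2q_K - (q_W + q_H) = 0.
Willow's first-order condition: 309 - 2q_W - (q_K + q_H) = 0.
Helios's first-order condition: 318 - 2q_H - (q_K + q_W) = 0.
Adding the 3 conditions: 911 − 2Q − 2Q = 0, i.e. Q = 911/4.
Back-substituting: q_K = (284 − 911/4) = 225/4, q_W = (309 − 911/4) = 325/4, q_H = (318 − 911/4) = 361/4.
Total output Q = 225/4 + 325/4 + 361/4 = 911/4.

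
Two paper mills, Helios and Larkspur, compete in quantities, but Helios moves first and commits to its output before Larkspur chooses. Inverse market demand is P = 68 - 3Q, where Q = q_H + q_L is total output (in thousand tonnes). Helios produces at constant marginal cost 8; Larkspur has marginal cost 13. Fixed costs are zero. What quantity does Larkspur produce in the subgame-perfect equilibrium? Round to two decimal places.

3.75

Solve by backward induction. Given q_H, the follower Larkspur maximises π_L = (68 - 3q_H - 3q_L)q_L - 13q_L.
Follower FOC: 55 - 3q_H - 6q_L = 0, so q_L(q_H) = (55 - 3q_H)/6.
Helios substitutes q_L(q_H) into its own profit: π_H = q_H(68 - 3q_H - (55 - 3q_H)/2) - 8q_H = (81/2 - (3/2)q_H)q_H - 8q_H.
Leader FOC: 65/2 - 3q_H = 0, so q_H = 65/6.
Then q_L = (55 - 3·(65/6))/6 = 15/4.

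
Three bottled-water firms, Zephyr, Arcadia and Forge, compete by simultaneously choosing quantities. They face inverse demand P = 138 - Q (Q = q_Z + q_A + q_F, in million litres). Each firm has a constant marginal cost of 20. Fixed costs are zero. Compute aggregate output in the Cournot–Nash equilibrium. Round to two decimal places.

88.50

Each firm earns π_i = (138 - Q)q_i - 20q_i.
First-order condition (treating rivals' output as given): 118 - 2q_i - Σ_{j≠i} q_j = 0.
With identical firms every q_j equals q_i, so Σ_{j≠i} q_j = 2q_i and 118 = 4q_i, giving q_i = 59/2.
Total output Q = 59/2 + 59/2 + 59/2 = 177/2.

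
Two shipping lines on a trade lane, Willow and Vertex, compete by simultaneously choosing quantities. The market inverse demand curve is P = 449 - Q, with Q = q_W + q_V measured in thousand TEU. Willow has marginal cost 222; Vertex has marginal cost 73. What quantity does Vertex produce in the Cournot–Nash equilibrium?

Willow's profit: π_W = (449 - Q)q_W - (222q_W). Setting ∂π_W/∂q_W = 0: 227 - 2q_W - (q_V) = 0.
Vertex's profit: π_V = (449 - Q)q_V - (73q_V). Setting ∂π_V/∂q_V = 0: 376 - 2q_V - (q_W) = 0.
Best responses: q_W = (227 - q_V)/2, q_V = (376 - q_W)/2.
Substituting one into the other gives q_W = 26 and q_V = 175.

175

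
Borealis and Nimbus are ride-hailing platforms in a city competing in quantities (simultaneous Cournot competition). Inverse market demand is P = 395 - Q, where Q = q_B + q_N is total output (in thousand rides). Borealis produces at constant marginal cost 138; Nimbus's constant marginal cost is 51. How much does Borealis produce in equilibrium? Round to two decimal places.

Borealis's profit: π_B = (395 - Q)q_B - (138q_B). Setting ∂π_B/∂q_B = 0: 257 - 2q_B - (q_N) = 0.
Nimbus's first-order condition: 344 - 2q_N - (q_B) = 0.
Rearranging gives the reaction functions q_B = (257 - q_N)/2 and q_N = (344 - q_B)/2.
Solving the pair: q_B = 170/3, q_N = 431/3.

56.67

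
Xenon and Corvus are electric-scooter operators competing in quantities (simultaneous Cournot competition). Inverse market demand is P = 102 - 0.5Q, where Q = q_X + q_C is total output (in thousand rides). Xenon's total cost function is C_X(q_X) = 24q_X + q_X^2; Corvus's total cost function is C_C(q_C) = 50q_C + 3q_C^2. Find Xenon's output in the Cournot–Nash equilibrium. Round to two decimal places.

Xenon's profit: π_X = (102 - 0.5Q)q_X - (24q_X + q_X²). Setting ∂π_X/∂q_X = 0: 78 - 3q_X - (1/2)(q_C) = 0.
Corvus's profit: π_C = (102 - 0.5Q)q_C - (50q_C + 3q_C²). Setting ∂π_C/∂q_C = 0: 52 - 7q_C - (1/2)(q_X) = 0.
Rearranging gives the reaction functions q_X = (78 - (1/2)q_C)/3 and q_C = (52 - (1/2)q_X)/7.
Substituting one into the other gives q_X = 25.0602 and q_C = 468/83.

25.06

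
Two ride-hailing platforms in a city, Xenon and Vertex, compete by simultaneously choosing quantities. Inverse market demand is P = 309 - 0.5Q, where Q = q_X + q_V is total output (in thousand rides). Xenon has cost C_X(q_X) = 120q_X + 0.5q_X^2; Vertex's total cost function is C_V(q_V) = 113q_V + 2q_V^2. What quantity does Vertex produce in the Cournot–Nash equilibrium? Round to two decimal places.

Xenon's profit: π_X = (309 - 0.5Q)q_X - (120q_X + (1/2)q_X²). Setting ∂π_X/∂q_X = 0: 189 - 2q_X - (1/2)(q_V) = 0.
Vertex's first-order condition: 196 - 5q_V - (1/2)(q_X) = 0.
So q_X = (189 - (1/2)q_V)/2 and q_V = (196 - (1/2)q_X)/5.
Solving the pair: q_X = 86.8718, q_V = 1190/39.

30.51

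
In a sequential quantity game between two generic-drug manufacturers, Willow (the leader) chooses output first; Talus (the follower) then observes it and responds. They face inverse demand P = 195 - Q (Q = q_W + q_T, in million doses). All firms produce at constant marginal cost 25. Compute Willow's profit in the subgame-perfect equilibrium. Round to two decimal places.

3612.50

Solve by backward induction. Given q_W, the follower Talus maximises π_T = (195 - q_W - q_T)q_T - 25q_T.
∂π_T/∂q_T = 170 - q_W - 2q_T = 0 gives the reaction function q_T = (170 - q_W)/2.
Willow substitutes q_T(q_W) into its own profit: π_W = q_W(195 - q_W - (170 - q_W)/2) - 25q_W = (110 - (1/2)q_W)q_W - 25q_W.
Maximising: ∂π_W/∂q_W = 85 - q_W = 0, giving q_W = 85.
Then q_T = (170 - 85)/2 = 85/2.
Price P = 195 - 255/2 = 135/2.
Willow's profit: (135/2 - 25)·85 = 3612.5000.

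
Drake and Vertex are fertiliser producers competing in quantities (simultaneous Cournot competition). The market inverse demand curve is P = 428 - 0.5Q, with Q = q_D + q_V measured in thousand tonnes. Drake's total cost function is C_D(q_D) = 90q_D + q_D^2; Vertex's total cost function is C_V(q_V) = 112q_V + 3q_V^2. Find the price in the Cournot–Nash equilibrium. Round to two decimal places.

Drake's profit: π_D = (428 - 0.5Q)q_D - (90q_D + q_D²). Setting ∂π_D/∂q_D = 0: 338 - 3q_D - (1/2)(q_V) = 0.
Vertex's profit: π_V = (428 - 0.5Q)q_V - (112q_V + 3q_V²). Setting ∂π_V/∂q_V = 0: 316 - 7q_V - (1/2)(q_D) = 0.
So q_D = (338 - (1/2)q_V)/3 and q_V = (316 - (1/2)q_D)/7.
Solving the pair: q_D = 106.4096, q_V = 37.5422.
Total output Q = 143.9518, so price P = 428 - (1/2)·143.9518 = 356.0241.

356.02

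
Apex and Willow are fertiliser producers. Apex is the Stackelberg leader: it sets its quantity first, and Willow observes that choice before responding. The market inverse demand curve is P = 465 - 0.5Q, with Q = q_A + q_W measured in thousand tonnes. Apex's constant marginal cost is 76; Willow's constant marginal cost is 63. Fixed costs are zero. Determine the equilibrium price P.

170

Solve by backward induction. Given q_A, the follower Willow maximises π_W = (465 - (1/2)q_A - (1/2)q_W)q_W - 63q_W.
Setting the follower's marginal profit to zero, 402 - (1/2)q_A - q_W = 0, i.e. q_W = (402 - (1/2)q_A).
Apex substitutes q_W(q_A) into its own profit: π_A = q_A(465 - (1/2)q_A - (402 - (1/2)q_A)/2) - 76q_A = (264 - (1/4)q_A)q_A - 76q_A.
Maximising: ∂π_A/∂q_A = 188 - (1/2)q_A = 0, giving q_A = 376.
Then q_W = (402 - (1/2)·376) = 214.
Total output Q = 590, so price P = 465 - (1/2)·590 = 170.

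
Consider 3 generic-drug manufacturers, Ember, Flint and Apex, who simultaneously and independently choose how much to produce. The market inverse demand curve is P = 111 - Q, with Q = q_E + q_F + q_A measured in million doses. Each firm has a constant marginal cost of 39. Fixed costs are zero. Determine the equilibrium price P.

57

A representative firm's profit is π_i = q_i(111 - Q) - 39q_i.
Setting ∂π_i/∂q_i = 0 with rivals' quantities fixed: 72 - 2q_i - Σ_{j≠i} q_j = 0.
By symmetry each firm produces the same amount; substituting Σ_{j≠i} q_j = 2q_i yields q_i = 72/4 = 18.
Total output Q = 54, so price P = 111 - 54 = 57.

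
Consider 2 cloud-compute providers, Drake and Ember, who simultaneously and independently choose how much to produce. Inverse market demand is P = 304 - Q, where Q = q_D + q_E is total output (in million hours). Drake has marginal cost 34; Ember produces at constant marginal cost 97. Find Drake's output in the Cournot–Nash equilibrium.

111

Drake's profit: π_D = (304 - Q)q_D - (34q_D). Setting ∂π_D/∂q_D = 0: 270 - 2q_D - (q_E) = 0.
Ember's first-order condition: 207 - 2q_E - (q_D) = 0.
Rearranging gives the reaction functions q_D = (270 - q_E)/2 and q_E = (207 - q_D)/2.
Substituting one into the other gives q_D = 111 and q_E = 48.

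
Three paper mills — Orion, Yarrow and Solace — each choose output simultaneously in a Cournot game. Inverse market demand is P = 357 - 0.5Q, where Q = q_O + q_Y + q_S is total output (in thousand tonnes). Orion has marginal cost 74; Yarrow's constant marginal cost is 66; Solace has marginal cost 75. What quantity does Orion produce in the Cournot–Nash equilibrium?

138

Orion's profit: π_O = (357 - 0.5Q)q_O - (74q_O). Setting ∂π_O/∂q_O = 0: 283 - q_O - (1/2)(q_Y + q_S) = 0.
Yarrow's first-order condition: 291 - q_Y - (1/2)(q_O + q_S) = 0.
Solace's profit: π_S = (357 - 0.5Q)q_S - (75q_S). Setting ∂π_S/∂q_S = 0: 282 - q_S - (1/2)(q_O + q_Y) = 0.
Summing all 3 equations gives 856 − 2Q = 0, hence Q = 428.
Back-substituting: q_O = (283 − 214)/(1/2) = 138, q_Y = (291 − 214)/(1/2) = 154, q_S = (282 − 214)/(1/2) = 136.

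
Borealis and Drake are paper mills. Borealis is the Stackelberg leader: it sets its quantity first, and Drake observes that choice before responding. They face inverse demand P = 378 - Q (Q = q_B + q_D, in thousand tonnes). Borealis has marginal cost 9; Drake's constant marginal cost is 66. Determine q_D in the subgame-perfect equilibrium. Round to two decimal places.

49.50

Solve by backward induction. Given q_B, the follower Drake maximises π_D = (378 - q_B - q_D)q_D - 66q_D.
∂π_D/∂q_D = 312 - q_B - 2q_D = 0 gives the reaction function q_D = (312 - q_B)/2.
Borealis substitutes q_D(q_B) into its own profit: π_B = q_B(378 - q_B - (312 - q_B)/2) - 9q_B = (222 - (1/2)q_B)q_B - 9q_B.
Maximising: ∂π_B/∂q_B = 213 - q_B = 0, giving q_B = 213.
Then q_D = (312 - 213)/2 = 99/2.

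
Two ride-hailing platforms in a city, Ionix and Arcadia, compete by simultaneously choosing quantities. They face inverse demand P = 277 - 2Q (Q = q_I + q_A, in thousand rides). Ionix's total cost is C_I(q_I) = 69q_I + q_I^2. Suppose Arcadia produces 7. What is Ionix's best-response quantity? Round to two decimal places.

With the rival's output fixed at 7, Ionix's profit is π_I = (277 - 2·7 - 2q_I)q_I - (69q_I + q_I²) = (263 - 2q_I)q_I - (69q_I + q_I²).
∂π_I/∂q_I = 194 - 6q_I = 0, so q_I = 97/3.

32.33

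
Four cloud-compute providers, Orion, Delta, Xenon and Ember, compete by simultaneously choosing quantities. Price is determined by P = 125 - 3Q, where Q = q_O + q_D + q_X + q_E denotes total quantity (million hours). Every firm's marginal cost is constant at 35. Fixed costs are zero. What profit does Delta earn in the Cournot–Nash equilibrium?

Each firm earns π_i = (125 - 3Q)q_i - 35q_i.
First-order condition (treating rivals' output as given): 90 - 6q_i - 3·Σ_{j≠i} q_j = 0.
With identical firms every q_j equals q_i, so Σ_{j≠i} q_j = 3q_i and 90 = 15q_i, giving q_i = 6.
Price P = 125 - 3·24 = 53.
Delta's profit: (53 - 35)·6 = 108.

108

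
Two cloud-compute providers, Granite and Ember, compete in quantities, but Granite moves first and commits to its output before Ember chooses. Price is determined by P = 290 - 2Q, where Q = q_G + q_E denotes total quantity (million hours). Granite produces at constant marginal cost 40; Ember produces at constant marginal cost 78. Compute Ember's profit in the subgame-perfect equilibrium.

578

Solve by backward induction. Given q_G, the follower Ember maximises π_E = (290 - 2q_G - 2q_E)q_E - 78q_E.
Setting the follower's marginal profit to zero, 212 - 2q_G - 4q_E = 0, i.e. q_E = (212 - 2q_G)/4.
Granite substitutes q_E(q_G) into its own profit: π_G = q_G(290 - 2q_G - (212 - 2q_G)/2) - 40q_G = (184 - q_G)q_G - 40q_G.
Leader FOC: 144 - 2q_G = 0, so q_G = 72.
Then q_E = (212 - 2·72)/4 = 17.
Price P = 290 - 2·89 = 112.
Ember's profit: (112 - 78)·17 = 578.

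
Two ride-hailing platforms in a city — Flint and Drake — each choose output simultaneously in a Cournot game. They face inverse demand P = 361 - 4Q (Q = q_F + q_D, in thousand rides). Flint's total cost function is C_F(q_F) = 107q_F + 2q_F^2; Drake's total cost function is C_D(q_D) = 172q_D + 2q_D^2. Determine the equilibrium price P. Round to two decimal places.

Flint's profit: π_F = (361 - 4Q)q_F - (107q_F + 2q_F²). Setting ∂π_F/∂q_F = 0: 254 - 12q_F - 4(q_D) = 0.
Drake's first-order condition: 189 - 12q_D - 4(q_F) = 0.
Rearranging gives the reaction functions q_F = (254 - 4q_D)/12 and q_D = (189 - 4q_F)/12.
Solving the pair: q_F = 573/32, q_D = 313/32.
Total output Q = 443/16, so price P = 361 - 4·(443/16) = 1001/4.

250.25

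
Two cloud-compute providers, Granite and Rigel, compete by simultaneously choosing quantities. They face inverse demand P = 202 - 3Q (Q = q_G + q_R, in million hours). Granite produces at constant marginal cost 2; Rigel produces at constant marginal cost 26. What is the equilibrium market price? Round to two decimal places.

Granite's profit: π_G = (202 - 3Q)q_G - (2q_G). Setting ∂π_G/∂q_G = 0: 200 - 6q_G - 3(q_R) = 0.
Rigel's first-order condition: 176 - 6q_R - 3(q_G) = 0.
Best responses: q_G = (200 - 3q_R)/6, q_R = (176 - 3q_G)/6.
Solving the pair: q_G = 224/9, q_R = 152/9.
Total output Q = 376/9, so price P = 202 - 3·(376/9) = 230/3.

76.67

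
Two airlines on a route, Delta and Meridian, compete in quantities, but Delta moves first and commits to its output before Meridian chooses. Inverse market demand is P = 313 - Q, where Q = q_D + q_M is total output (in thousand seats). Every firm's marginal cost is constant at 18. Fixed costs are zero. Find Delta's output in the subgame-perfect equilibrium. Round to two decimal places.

Solve by backward induction. Given q_D, the follower Meridian maximises π_M = (313 - q_D - q_M)q_M - 18q_M.
Follower FOC: 295 - q_D - 2q_M = 0, so q_M(q_D) = (295 - q_D)/2.
The leader anticipates this reaction. Substituting into P = 313 - Q gives P = 331/2 - (1/2)q_D, so π_D = (331/2 - (1/2)q_D)q_D - 18q_D.
Maximising: ∂π_D/∂q_D = 295/2 - q_D = 0, giving q_D = 295/2.
Then q_M = (295 - 295/2)/2 = 295/4.

147.50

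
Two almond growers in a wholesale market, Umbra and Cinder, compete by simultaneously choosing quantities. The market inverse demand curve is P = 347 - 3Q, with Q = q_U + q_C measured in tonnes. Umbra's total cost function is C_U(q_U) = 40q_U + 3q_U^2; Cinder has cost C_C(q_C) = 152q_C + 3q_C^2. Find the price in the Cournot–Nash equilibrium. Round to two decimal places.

246.60

Umbra's profit: π_U = (347 - 3Q)q_U - (40q_U + 3q_U²). Setting ∂π_U/∂q_U = 0: 307 - 12q_U - 3(q_C) = 0.
Cinder's first-order condition: 195 - 12q_C - 3(q_U) = 0.
Best responses: q_U = (307 - 3q_C)/12, q_C = (195 - 3q_U)/12.
Substituting one into the other gives q_U = 1033/45 and q_C = 473/45.
Total output Q = 502/15, so price P = 347 - 3·(502/15) = 1233/5.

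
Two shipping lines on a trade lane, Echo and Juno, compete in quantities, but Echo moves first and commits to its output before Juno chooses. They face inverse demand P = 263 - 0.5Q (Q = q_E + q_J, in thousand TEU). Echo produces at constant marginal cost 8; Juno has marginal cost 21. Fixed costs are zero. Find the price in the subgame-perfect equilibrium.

75

Solve by backward induction. Given q_E, the follower Juno maximises π_J = (263 - (1/2)q_E - (1/2)q_J)q_J - 21q_J.
Follower FOC: 242 - (1/2)q_E - q_J = 0, so q_J(q_E) = (242 - (1/2)q_E).
Echo substitutes q_J(q_E) into its own profit: π_E = q_E(263 - (1/2)q_E - (242 - (1/2)q_E)/2) - 8q_E = (142 - (1/4)q_E)q_E - 8q_E.
Maximising: ∂π_E/∂q_E = 134 - (1/2)q_E = 0, giving q_E = 268.
Then q_J = (242 - (1/2)·268) = 108.
Total output Q = 376, so price P = 263 - (1/2)·376 = 75.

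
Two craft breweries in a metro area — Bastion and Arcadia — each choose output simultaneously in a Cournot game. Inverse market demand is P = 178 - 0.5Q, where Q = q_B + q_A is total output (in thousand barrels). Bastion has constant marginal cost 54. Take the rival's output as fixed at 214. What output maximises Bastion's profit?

17

With the rival's output fixed at 214, Bastion's profit is π_B = (178 - (1/2)·214 - (1/2)q_B)q_B - (54q_B) = (71 - (1/2)q_B)q_B - (54q_B).
∂π_B/∂q_B = 17 - q_B = 0, so q_B = 17.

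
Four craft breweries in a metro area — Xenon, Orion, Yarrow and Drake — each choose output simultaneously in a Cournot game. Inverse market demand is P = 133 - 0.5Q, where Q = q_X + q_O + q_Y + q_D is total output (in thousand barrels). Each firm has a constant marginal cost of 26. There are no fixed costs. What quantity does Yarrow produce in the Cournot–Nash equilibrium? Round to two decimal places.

A representative firm's profit is π_i = q_i(133 - 0.5Q) - 26q_i.
Setting ∂π_i/∂q_i = 0 with rivals' quantities fixed: 107 - q_i - (1/2)·Σ_{j≠i} q_j = 0.
By symmetry each firm produces the same amount; substituting Σ_{j≠i} q_j = 3q_i yields q_i = 107/(5/2) = 214/5.

42.80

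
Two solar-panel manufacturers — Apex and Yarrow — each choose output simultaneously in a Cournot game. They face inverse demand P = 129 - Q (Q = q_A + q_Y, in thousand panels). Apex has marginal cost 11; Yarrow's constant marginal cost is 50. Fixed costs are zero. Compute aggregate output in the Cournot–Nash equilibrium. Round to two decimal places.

65.67

Apex's profit: π_A = (129 - Q)q_A - (11q_A). Setting ∂π_A/∂q_A = 0: 118 - 2q_A - (q_Y) = 0.
Yarrow's profit: π_Y = (129 - Q)q_Y - (50q_Y). Setting ∂π_Y/∂q_Y = 0: 79 - 2q_Y - (q_A) = 0.
Rearranging gives the reaction functions q_A = (118 - q_Y)/2 and q_Y = (79 - q_A)/2.
Solving the pair: q_A = 157/3, q_Y = 40/3.
Total output Q = 157/3 + 40/3 = 197/3.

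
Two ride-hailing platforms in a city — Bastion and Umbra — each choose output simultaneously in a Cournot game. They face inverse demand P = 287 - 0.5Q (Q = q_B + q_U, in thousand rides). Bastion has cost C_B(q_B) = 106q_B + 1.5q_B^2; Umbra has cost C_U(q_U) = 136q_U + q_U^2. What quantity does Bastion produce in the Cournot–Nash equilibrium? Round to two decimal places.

39.79

Bastion's profit: π_B = (287 - 0.5Q)q_B - (106q_B + (3/2)q_B²). Setting ∂π_B/∂q_B = 0: 181 - 4q_B - (1/2)(q_U) = 0.
Umbra's profit: π_U = (287 - 0.5Q)q_U - (136q_U + q_U²). Setting ∂π_U/∂q_U = 0: 151 - 3q_U - (1/2)(q_B) = 0.
So q_B = (181 - (1/2)q_U)/4 and q_U = (151 - (1/2)q_B)/3.
Substituting one into the other gives q_B = 1870/47 and q_U = 43.7021.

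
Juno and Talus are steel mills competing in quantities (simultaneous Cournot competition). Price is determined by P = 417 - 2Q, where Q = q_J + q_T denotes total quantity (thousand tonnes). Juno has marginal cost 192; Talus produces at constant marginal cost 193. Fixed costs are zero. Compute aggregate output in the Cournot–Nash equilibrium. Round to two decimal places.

Juno's profit: π_J = (417 - 2Q)q_J - (192q_J). Setting ∂π_J/∂q_J = 0: 225 - 4q_J - 2(q_T) = 0.
Talus's profit: π_T = (417 - 2Q)q_T - (193q_T). Setting ∂π_T/∂q_T = 0: 224 - 4q_T - 2(q_J) = 0.
So q_J = (225 - 2q_T)/4 and q_T = (224 - 2q_J)/4.
Substituting one into the other gives q_J = 113/3 and q_T = 223/6.
Total output Q = 113/3 + 223/6 = 449/6.

74.83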